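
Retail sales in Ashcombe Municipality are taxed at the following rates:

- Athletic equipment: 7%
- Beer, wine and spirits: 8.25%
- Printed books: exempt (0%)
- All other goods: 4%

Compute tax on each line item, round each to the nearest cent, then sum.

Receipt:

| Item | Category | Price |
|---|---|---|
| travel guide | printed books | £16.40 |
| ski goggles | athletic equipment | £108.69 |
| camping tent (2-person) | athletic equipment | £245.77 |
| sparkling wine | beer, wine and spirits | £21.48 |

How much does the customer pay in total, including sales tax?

Travel guide £16.40: printed books → 0% → £0.00
Ski goggles £108.69: athletic equipment → 7% → £7.61
Camping tent (2-person) £245.77: athletic equipment → 7% → £17.20
Sparkling wine £21.48: beer, wine and spirits → 8.25% → £1.77
Subtotal = £392.34; tax = £26.58; total due = £418.92

£418.92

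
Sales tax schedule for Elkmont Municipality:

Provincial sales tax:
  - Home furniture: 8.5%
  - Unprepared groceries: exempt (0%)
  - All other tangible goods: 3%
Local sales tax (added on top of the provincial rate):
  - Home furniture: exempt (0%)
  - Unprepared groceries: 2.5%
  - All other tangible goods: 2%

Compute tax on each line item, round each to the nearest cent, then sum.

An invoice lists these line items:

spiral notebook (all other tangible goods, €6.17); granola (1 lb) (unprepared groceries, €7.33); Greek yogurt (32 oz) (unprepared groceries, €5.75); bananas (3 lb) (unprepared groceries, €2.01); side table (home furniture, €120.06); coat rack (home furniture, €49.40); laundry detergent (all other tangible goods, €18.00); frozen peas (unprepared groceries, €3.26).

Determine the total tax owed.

Spiral notebook €6.17: all other tangible goods → 3% + 2% local = 5% → €0.31
Granola (1 lb) €7.33: unprepared groceries → 0% + 2.5% local = 2.5% → €0.18
Greek yogurt (32 oz) €5.75: unprepared groceries → 0% + 2.5% local = 2.5% → €0.14
Bananas (3 lb) €2.01: unprepared groceries → 0% + 2.5% local = 2.5% → €0.05
Side table €120.06: home furniture → 8.5% + 0% local = 8.5% → €10.21
Coat rack €49.40: home furniture → 8.5% + 0% local = 8.5% → €4.20
Laundry detergent €18.00: all other tangible goods → 3% + 2% local = 5% → €0.90
Frozen peas €3.26: unprepared groceries → 0% + 2.5% local = 2.5% → €0.08
Total tax = €0.31 + €0.18 + €0.14 + €0.05 + €10.21 + €4.20 + €0.90 + €0.08 = €16.07

€16.07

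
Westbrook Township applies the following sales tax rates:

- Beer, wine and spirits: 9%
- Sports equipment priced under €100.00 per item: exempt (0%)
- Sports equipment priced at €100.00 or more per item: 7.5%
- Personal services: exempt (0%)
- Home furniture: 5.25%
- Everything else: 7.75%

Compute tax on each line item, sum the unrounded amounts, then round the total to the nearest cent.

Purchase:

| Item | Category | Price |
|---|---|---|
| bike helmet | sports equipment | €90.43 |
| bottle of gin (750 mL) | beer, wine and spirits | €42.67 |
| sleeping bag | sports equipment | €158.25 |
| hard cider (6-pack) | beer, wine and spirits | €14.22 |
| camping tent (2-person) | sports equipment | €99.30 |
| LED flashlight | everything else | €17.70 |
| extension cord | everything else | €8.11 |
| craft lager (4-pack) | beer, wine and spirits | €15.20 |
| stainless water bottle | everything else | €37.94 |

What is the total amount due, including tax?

Bike helmet €90.43: sports equipment, under €100.00 → 0% → €0.00
Bottle of gin (750 mL) €42.67: beer, wine and spirits → 9% → €3.8403
Sleeping bag €158.25: sports equipment, €100.00 or more → 7.5% → €11.86875
Hard cider (6-pack) €14.22: beer, wine and spirits → 9% → €1.2798
Camping tent (2-person) €99.30: sports equipment, under €100.00 → 0% → €0.00
LED flashlight €17.70: everything else → 7.75% → €1.37175
Extension cord €8.11: everything else → 7.75% → €0.628525
Craft lager (4-pack) €15.20: beer, wine and spirits → 9% → €1.368
Stainless water bottle €37.94: everything else → 7.75% → €2.94035
Subtotal = €483.82; unrounded tax = €23.297475 → €23.30; total due = €507.12

€507.12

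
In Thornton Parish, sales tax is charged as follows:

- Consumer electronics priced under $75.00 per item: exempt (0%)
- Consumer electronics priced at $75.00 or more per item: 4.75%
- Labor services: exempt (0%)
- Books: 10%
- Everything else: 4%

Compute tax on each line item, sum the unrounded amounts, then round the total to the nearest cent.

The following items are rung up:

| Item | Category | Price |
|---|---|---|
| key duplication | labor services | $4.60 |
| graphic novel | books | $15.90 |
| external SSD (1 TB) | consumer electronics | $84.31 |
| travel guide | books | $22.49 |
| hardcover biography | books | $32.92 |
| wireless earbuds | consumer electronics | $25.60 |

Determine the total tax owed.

Key duplication $4.60: labor services → 0% → $0.00
Graphic novel $15.90: books → 10% → $1.59
External SSD (1 TB) $84.31: consumer electronics, $75.00 or more → 4.75% → $4.004725
Travel guide $22.49: books → 10% → $2.249
Hardcover biography $32.92: books → 10% → $3.292
Wireless earbuds $25.60: consumer electronics, under $75.00 → 0% → $0.00
Unrounded tax sum = $11.135725 → $11.14

$11.14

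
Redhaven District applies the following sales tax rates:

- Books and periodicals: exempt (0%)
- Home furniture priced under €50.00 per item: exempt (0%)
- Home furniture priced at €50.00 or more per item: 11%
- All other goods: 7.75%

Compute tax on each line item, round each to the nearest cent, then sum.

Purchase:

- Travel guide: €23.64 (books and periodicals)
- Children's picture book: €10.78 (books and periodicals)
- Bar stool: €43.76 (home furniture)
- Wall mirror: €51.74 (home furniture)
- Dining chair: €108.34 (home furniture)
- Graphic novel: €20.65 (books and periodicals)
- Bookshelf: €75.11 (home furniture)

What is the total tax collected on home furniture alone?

€25.87

Bar stool €43.76: home furniture, under €50.00 → 0% → €0.00
Wall mirror €51.74: home furniture, €50.00 or more → 11% → €5.69
Dining chair €108.34: home furniture, €50.00 or more → 11% → €11.92
Bookshelf €75.11: home furniture, €50.00 or more → 11% → €8.26
Tax on home furniture = €0.00 + €5.69 + €11.92 + €8.26 = €25.87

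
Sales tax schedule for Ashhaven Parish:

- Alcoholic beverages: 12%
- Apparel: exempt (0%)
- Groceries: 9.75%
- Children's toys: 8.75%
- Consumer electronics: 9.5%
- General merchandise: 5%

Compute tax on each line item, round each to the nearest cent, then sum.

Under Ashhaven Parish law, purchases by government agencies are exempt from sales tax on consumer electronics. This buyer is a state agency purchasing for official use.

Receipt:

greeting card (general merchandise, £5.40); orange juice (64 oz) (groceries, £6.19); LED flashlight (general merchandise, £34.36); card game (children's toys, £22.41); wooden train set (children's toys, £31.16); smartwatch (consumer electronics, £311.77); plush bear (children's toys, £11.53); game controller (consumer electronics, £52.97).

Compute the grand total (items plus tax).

£484.08

Greeting card £5.40: general merchandise → 5% → £0.27
Orange juice (64 oz) £6.19: groceries → 9.75% → £0.60
LED flashlight £34.36: general merchandise → 5% → £1.72
Card game £22.41: children's toys → 8.75% → £1.96
Wooden train set £31.16: children's toys → 8.75% → £2.73
Smartwatch £311.77: consumer electronics, buyer-exempt → 0% → £0.00
Plush bear £11.53: children's toys → 8.75% → £1.01
Game controller £52.97: consumer electronics, buyer-exempt → 0% → £0.00
Subtotal = £475.79; tax = £8.29; total due = £484.08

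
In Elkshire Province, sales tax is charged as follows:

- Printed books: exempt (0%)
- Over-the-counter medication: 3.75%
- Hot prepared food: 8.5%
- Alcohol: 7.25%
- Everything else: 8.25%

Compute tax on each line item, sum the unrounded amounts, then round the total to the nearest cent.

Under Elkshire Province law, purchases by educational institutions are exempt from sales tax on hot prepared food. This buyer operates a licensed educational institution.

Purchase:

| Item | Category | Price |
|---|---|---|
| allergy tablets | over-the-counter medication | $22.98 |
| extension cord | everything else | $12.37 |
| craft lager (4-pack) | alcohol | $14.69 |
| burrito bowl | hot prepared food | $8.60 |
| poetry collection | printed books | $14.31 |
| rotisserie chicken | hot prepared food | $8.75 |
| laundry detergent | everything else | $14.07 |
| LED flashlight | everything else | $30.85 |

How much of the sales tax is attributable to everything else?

Extension cord $12.37: everything else → 8.25% → $1.020525
Laundry detergent $14.07: everything else → 8.25% → $1.160775
LED flashlight $30.85: everything else → 8.25% → $2.545125
Tax on everything else: unrounded sum = $4.726425 → $4.73

$4.73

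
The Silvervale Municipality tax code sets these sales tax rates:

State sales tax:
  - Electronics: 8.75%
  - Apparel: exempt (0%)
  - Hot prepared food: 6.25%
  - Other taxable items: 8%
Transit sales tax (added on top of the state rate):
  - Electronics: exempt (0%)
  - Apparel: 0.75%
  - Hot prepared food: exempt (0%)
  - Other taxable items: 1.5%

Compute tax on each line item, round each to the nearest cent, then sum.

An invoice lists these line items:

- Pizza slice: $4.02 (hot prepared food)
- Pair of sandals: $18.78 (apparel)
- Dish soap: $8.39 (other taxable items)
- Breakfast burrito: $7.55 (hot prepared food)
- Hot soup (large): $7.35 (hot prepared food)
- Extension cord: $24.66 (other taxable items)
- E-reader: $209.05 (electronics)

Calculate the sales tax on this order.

$22.75

Pizza slice $4.02: hot prepared food → 6.25% + 0% transit = 6.25% → $0.25
Pair of sandals $18.78: apparel → 0% + 0.75% transit = 0.75% → $0.14
Dish soap $8.39: other taxable items → 8% + 1.5% transit = 9.5% → $0.80
Breakfast burrito $7.55: hot prepared food → 6.25% + 0% transit = 6.25% → $0.47
Hot soup (large) $7.35: hot prepared food → 6.25% + 0% transit = 6.25% → $0.46
Extension cord $24.66: other taxable items → 8% + 1.5% transit = 9.5% → $2.34
E-reader $209.05: electronics → 8.75% + 0% transit = 8.75% → $18.29
Total tax = $0.25 + $0.14 + $0.80 + $0.47 + $0.46 + $2.34 + $18.29 = $22.75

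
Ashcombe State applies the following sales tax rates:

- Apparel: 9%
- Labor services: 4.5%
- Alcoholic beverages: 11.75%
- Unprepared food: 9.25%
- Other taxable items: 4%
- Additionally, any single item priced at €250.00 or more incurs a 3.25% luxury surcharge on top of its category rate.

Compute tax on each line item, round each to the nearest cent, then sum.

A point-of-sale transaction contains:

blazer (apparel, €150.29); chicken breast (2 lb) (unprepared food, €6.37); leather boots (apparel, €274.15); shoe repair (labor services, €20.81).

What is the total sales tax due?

Blazer €150.29: apparel → 9% → €13.53
Chicken breast (2 lb) €6.37: unprepared food → 9.25% → €0.59
Leather boots €274.15: apparel → 9% + 3.25% surcharge = 12.25% → €33.58
Shoe repair €20.81: labor services → 4.5% → €0.94
Total tax = €13.53 + €0.59 + €33.58 + €0.94 = €48.64

€48.64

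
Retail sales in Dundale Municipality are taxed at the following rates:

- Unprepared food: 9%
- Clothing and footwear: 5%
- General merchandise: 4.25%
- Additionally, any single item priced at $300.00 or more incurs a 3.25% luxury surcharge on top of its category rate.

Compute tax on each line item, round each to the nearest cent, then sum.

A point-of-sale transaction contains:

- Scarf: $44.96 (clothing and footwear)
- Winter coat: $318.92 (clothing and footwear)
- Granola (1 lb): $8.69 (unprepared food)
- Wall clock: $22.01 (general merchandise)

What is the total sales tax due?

Scarf $44.96: clothing and footwear → 5% → $2.25
Winter coat $318.92: clothing and footwear → 5% + 3.25% surcharge = 8.25% → $26.31
Granola (1 lb) $8.69: unprepared food → 9% → $0.78
Wall clock $22.01: general merchandise → 4.25% → $0.94
Total tax = $2.25 + $26.31 + $0.78 + $0.94 = $30.28

$30.28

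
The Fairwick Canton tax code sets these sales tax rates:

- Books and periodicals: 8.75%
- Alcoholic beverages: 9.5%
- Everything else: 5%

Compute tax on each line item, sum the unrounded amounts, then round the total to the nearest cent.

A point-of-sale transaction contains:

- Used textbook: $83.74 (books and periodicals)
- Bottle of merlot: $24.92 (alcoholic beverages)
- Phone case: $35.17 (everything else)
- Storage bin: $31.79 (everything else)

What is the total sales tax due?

$13.04

Used textbook $83.74: books and periodicals → 8.75% → $7.32725
Bottle of merlot $24.92: alcoholic beverages → 9.5% → $2.3674
Phone case $35.17: everything else → 5% → $1.7585
Storage bin $31.79: everything else → 5% → $1.5895
Unrounded tax sum = $13.04265 → $13.04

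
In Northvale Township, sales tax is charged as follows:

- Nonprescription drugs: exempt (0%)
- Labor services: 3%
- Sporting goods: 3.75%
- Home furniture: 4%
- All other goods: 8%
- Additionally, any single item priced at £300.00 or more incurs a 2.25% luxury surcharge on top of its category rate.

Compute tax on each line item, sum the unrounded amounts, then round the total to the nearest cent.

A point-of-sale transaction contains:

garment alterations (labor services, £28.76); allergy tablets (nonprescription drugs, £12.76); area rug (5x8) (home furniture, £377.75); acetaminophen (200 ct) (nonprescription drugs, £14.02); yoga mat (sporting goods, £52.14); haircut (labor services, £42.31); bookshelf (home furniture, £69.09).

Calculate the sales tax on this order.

£30.46

Garment alterations £28.76: labor services → 3% → £0.8628
Allergy tablets £12.76: nonprescription drugs → 0% → £0.00
Area rug (5x8) £377.75: home furniture → 4% + 2.25% surcharge = 6.25% → £23.609375
Acetaminophen (200 ct) £14.02: nonprescription drugs → 0% → £0.00
Yoga mat £52.14: sporting goods → 3.75% → £1.95525
Haircut £42.31: labor services → 3% → £1.2693
Bookshelf £69.09: home furniture → 4% → £2.7636
Unrounded tax sum = £30.460325 → £30.46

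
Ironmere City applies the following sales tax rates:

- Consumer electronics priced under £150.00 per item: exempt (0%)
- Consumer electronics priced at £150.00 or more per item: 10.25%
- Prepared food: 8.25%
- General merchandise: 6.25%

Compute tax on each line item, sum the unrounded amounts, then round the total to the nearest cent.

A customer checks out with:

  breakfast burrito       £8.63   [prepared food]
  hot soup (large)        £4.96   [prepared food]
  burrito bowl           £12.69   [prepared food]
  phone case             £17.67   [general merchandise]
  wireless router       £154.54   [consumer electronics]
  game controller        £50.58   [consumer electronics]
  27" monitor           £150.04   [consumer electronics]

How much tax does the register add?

£34.49

Breakfast burrito £8.63: prepared food → 8.25% → £0.711975
Hot soup (large) £4.96: prepared food → 8.25% → £0.4092
Burrito bowl £12.69: prepared food → 8.25% → £1.046925
Phone case £17.67: general merchandise → 6.25% → £1.104375
Wireless router £154.54: consumer electronics, £150.00 or more → 10.25% → £15.84035
Game controller £50.58: consumer electronics, under £150.00 → 0% → £0.00
27" monitor £150.04: consumer electronics, £150.00 or more → 10.25% → £15.3791
Unrounded tax sum = £34.491925 → £34.49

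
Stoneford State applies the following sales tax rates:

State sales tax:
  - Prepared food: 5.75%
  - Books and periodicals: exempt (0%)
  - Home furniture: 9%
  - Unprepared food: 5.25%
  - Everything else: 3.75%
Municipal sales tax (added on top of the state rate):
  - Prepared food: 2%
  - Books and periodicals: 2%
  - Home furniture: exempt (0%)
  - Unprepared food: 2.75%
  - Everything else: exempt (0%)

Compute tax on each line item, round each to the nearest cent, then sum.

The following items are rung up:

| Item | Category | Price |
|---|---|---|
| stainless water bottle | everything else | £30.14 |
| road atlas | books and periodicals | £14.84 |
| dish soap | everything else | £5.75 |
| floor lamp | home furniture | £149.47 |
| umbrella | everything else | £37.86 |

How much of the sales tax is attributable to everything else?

£2.77

Stainless water bottle £30.14: everything else → 3.75% + 0% municipal = 3.75% → £1.13
Dish soap £5.75: everything else → 3.75% + 0% municipal = 3.75% → £0.22
Umbrella £37.86: everything else → 3.75% + 0% municipal = 3.75% → £1.42
Tax on everything else = £1.13 + £0.22 + £1.42 = £2.77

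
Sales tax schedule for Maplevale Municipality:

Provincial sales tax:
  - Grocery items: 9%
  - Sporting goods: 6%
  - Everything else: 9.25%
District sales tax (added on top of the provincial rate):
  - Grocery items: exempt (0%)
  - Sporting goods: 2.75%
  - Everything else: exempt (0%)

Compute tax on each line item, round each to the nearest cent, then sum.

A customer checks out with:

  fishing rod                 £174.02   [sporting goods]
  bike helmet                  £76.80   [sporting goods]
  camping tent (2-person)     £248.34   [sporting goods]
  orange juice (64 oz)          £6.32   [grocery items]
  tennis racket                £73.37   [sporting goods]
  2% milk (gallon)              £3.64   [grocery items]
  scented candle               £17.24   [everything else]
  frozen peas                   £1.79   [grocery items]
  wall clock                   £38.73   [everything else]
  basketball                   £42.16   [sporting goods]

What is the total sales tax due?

£60.02

Fishing rod £174.02: sporting goods → 6% + 2.75% district = 8.75% → £15.23
Bike helmet £76.80: sporting goods → 6% + 2.75% district = 8.75% → £6.72
Camping tent (2-person) £248.34: sporting goods → 6% + 2.75% district = 8.75% → £21.73
Orange juice (64 oz) £6.32: grocery items → 9% + 0% district = 9% → £0.57
Tennis racket £73.37: sporting goods → 6% + 2.75% district = 8.75% → £6.42
2% milk (gallon) £3.64: grocery items → 9% + 0% district = 9% → £0.33
Scented candle £17.24: everything else → 9.25% + 0% district = 9.25% → £1.59
Frozen peas £1.79: grocery items → 9% + 0% district = 9% → £0.16
Wall clock £38.73: everything else → 9.25% + 0% district = 9.25% → £3.58
Basketball £42.16: sporting goods → 6% + 2.75% district = 8.75% → £3.69
Total tax = £15.23 + £6.72 + £21.73 + £0.57 + £6.42 + £0.33 + £1.59 + £0.16 + £3.58 + £3.69 = £60.02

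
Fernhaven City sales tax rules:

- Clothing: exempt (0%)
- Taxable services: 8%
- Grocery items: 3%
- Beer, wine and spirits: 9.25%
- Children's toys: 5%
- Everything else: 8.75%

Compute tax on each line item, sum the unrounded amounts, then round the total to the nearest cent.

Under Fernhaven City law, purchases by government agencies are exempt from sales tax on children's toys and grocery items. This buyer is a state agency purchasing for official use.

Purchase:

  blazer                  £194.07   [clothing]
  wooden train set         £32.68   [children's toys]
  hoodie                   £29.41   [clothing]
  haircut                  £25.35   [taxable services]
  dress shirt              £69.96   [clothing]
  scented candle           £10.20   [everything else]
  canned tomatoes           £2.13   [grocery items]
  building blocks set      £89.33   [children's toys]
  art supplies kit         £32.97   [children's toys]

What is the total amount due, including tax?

£489.02

Blazer £194.07: clothing → 0% → £0.00
Wooden train set £32.68: children's toys, buyer-exempt → 0% → £0.00
Hoodie £29.41: clothing → 0% → £0.00
Haircut £25.35: taxable services → 8% → £2.028
Dress shirt £69.96: clothing → 0% → £0.00
Scented candle £10.20: everything else → 8.75% → £0.8925
Canned tomatoes £2.13: grocery items, buyer-exempt → 0% → £0.00
Building blocks set £89.33: children's toys, buyer-exempt → 0% → £0.00
Art supplies kit £32.97: children's toys, buyer-exempt → 0% → £0.00
Subtotal = £486.10; unrounded tax = £2.9205 → £2.92; total due = £489.02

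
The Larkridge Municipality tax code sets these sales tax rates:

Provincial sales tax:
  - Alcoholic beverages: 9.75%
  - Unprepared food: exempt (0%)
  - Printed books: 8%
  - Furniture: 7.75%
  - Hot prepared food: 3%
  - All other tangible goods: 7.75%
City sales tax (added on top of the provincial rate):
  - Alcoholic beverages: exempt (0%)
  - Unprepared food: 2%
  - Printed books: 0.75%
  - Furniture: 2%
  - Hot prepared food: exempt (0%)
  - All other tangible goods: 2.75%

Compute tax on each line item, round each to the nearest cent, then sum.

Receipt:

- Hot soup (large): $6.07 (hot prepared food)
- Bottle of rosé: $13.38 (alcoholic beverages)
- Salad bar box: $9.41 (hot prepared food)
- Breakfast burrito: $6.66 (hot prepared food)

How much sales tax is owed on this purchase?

$1.96

Hot soup (large) $6.07: hot prepared food → 3% + 0% city = 3% → $0.18
Bottle of rosé $13.38: alcoholic beverages → 9.75% + 0% city = 9.75% → $1.30
Salad bar box $9.41: hot prepared food → 3% + 0% city = 3% → $0.28
Breakfast burrito $6.66: hot prepared food → 3% + 0% city = 3% → $0.20
Total tax = $0.18 + $1.30 + $0.28 + $0.20 = $1.96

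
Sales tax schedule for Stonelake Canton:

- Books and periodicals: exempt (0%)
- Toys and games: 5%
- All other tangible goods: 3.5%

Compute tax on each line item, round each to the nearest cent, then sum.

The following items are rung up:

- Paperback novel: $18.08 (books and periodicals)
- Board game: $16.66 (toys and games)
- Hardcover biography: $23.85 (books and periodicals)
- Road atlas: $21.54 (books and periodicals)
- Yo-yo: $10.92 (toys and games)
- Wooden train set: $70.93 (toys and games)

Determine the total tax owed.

$4.93

Paperback novel $18.08: books and periodicals → 0% → $0.00
Board game $16.66: toys and games → 5% → $0.83
Hardcover biography $23.85: books and periodicals → 0% → $0.00
Road atlas $21.54: books and periodicals → 0% → $0.00
Yo-yo $10.92: toys and games → 5% → $0.55
Wooden train set $70.93: toys and games → 5% → $3.55
Total tax = $0.83 + $0.55 + $3.55 = $4.93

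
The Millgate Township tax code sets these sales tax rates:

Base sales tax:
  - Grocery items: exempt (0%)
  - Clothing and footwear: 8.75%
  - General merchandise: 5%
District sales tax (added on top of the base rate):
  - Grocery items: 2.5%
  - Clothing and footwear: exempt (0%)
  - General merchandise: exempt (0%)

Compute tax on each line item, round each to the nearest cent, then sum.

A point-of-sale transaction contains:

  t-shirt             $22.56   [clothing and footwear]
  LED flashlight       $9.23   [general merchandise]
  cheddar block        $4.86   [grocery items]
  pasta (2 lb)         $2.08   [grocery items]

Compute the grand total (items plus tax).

T-shirt $22.56: clothing and footwear → 8.75% + 0% district = 8.75% → $1.97
LED flashlight $9.23: general merchandise → 5% + 0% district = 5% → $0.46
Cheddar block $4.86: grocery items → 0% + 2.5% district = 2.5% → $0.12
Pasta (2 lb) $2.08: grocery items → 0% + 2.5% district = 2.5% → $0.05
Subtotal = $38.73; tax = $2.60; total due = $41.33

$41.33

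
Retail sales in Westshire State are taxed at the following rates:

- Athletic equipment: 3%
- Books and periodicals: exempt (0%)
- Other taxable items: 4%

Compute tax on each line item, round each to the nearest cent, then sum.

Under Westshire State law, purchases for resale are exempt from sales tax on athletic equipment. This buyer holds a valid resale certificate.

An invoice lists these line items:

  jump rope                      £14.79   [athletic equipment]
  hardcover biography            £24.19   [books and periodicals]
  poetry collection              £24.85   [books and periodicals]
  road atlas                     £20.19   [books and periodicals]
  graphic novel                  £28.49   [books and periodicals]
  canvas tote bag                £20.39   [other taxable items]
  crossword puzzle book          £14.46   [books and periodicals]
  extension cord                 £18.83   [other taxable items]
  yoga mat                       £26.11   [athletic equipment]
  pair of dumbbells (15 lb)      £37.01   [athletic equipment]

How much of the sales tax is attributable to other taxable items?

Canvas tote bag £20.39: other taxable items → 4% → £0.82
Extension cord £18.83: other taxable items → 4% → £0.75
Tax on other taxable items = £0.82 + £0.75 = £1.57

£1.57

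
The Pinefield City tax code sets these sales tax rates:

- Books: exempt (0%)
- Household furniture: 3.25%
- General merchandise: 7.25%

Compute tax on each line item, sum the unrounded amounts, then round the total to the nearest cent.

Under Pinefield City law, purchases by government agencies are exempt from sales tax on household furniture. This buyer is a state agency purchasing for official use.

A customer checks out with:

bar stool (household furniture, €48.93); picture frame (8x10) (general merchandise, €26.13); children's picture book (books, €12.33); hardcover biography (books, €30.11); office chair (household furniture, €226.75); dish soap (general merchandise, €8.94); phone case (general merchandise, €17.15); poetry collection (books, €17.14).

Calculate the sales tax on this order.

Bar stool €48.93: household furniture, buyer-exempt → 0% → €0.00
Picture frame (8x10) €26.13: general merchandise → 7.25% → €1.894425
Children's picture book €12.33: books → 0% → €0.00
Hardcover biography €30.11: books → 0% → €0.00
Office chair €226.75: household furniture, buyer-exempt → 0% → €0.00
Dish soap €8.94: general merchandise → 7.25% → €0.64815
Phone case €17.15: general merchandise → 7.25% → €1.243375
Poetry collection €17.14: books → 0% → €0.00
Unrounded tax sum = €3.78595 → €3.79

€3.79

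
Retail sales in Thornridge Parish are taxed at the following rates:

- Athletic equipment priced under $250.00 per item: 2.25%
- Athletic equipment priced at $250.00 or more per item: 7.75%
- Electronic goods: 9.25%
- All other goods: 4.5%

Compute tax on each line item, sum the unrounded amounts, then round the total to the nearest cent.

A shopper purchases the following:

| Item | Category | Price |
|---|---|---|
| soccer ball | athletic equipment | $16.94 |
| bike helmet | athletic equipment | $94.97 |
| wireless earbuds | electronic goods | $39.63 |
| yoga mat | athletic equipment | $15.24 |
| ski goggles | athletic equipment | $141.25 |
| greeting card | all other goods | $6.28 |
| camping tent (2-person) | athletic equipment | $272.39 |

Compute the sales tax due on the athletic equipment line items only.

Soccer ball $16.94: athletic equipment, under $250.00 → 2.25% → $0.38115
Bike helmet $94.97: athletic equipment, under $250.00 → 2.25% → $2.136825
Yoga mat $15.24: athletic equipment, under $250.00 → 2.25% → $0.3429
Ski goggles $141.25: athletic equipment, under $250.00 → 2.25% → $3.178125
Camping tent (2-person) $272.39: athletic equipment, $250.00 or more → 7.75% → $21.110225
Tax on athletic equipment: unrounded sum = $27.149225 → $27.15

$27.15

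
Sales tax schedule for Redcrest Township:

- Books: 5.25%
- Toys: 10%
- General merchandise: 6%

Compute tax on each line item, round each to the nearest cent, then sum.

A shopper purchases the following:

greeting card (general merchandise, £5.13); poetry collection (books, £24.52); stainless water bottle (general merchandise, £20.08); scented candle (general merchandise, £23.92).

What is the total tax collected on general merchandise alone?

£2.95

Greeting card £5.13: general merchandise → 6% → £0.31
Stainless water bottle £20.08: general merchandise → 6% → £1.20
Scented candle £23.92: general merchandise → 6% → £1.44
Tax on general merchandise = £0.31 + £1.20 + £1.44 = £2.95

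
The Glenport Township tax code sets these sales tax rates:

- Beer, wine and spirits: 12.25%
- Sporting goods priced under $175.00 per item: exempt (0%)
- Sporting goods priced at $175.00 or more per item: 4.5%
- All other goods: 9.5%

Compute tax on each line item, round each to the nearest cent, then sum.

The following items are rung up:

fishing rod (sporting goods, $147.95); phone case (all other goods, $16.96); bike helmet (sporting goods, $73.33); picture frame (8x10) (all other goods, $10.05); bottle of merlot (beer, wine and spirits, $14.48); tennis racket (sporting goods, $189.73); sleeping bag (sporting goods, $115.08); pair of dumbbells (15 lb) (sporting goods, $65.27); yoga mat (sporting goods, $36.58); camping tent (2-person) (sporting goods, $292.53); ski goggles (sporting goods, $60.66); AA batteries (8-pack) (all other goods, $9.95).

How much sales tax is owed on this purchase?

$26.98

Fishing rod $147.95: sporting goods, under $175.00 → 0% → $0.00
Phone case $16.96: all other goods → 9.5% → $1.61
Bike helmet $73.33: sporting goods, under $175.00 → 0% → $0.00
Picture frame (8x10) $10.05: all other goods → 9.5% → $0.95
Bottle of merlot $14.48: beer, wine and spirits → 12.25% → $1.77
Tennis racket $189.73: sporting goods, $175.00 or more → 4.5% → $8.54
Sleeping bag $115.08: sporting goods, under $175.00 → 0% → $0.00
Pair of dumbbells (15 lb) $65.27: sporting goods, under $175.00 → 0% → $0.00
Yoga mat $36.58: sporting goods, under $175.00 → 0% → $0.00
Camping tent (2-person) $292.53: sporting goods, $175.00 or more → 4.5% → $13.16
Ski goggles $60.66: sporting goods, under $175.00 → 0% → $0.00
AA batteries (8-pack) $9.95: all other goods → 9.5% → $0.95
Total tax = $1.61 + $0.95 + $1.77 + $8.54 + $13.16 + $0.95 = $26.98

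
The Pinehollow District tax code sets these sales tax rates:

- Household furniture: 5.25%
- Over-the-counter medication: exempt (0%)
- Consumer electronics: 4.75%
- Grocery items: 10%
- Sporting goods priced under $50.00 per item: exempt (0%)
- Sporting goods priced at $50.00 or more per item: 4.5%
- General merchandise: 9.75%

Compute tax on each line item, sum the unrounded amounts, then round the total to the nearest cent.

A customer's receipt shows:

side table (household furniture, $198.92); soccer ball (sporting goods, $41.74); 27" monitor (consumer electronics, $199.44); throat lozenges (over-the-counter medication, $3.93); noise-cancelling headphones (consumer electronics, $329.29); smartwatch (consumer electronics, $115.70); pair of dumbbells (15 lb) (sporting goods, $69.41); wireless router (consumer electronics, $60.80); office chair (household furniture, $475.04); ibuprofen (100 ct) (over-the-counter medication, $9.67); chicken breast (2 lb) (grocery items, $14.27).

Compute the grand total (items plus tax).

$1591.64

Side table $198.92: household furniture → 5.25% → $10.4433
Soccer ball $41.74: sporting goods, under $50.00 → 0% → $0.00
27" monitor $199.44: consumer electronics → 4.75% → $9.4734
Throat lozenges $3.93: over-the-counter medication → 0% → $0.00
Noise-cancelling headphones $329.29: consumer electronics → 4.75% → $15.641275
Smartwatch $115.70: consumer electronics → 4.75% → $5.49575
Pair of dumbbells (15 lb) $69.41: sporting goods, $50.00 or more → 4.5% → $3.12345
Wireless router $60.80: consumer electronics → 4.75% → $2.888
Office chair $475.04: household furniture → 5.25% → $24.9396
Ibuprofen (100 ct) $9.67: over-the-counter medication → 0% → $0.00
Chicken breast (2 lb) $14.27: grocery items → 10% → $1.427
Subtotal = $1518.21; unrounded tax = $73.431775 → $73.43; total due = $1591.64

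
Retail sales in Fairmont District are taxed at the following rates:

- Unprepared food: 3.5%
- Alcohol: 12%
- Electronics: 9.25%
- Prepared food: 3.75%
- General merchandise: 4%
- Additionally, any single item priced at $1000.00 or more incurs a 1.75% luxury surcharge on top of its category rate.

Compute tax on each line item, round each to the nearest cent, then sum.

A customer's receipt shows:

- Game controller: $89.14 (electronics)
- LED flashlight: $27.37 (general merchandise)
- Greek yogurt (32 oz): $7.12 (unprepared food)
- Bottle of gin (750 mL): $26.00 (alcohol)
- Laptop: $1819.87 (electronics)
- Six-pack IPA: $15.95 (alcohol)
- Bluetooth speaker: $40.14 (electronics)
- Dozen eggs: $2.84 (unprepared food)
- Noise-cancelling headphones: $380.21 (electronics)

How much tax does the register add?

$253.79

Game controller $89.14: electronics → 9.25% → $8.25
LED flashlight $27.37: general merchandise → 4% → $1.09
Greek yogurt (32 oz) $7.12: unprepared food → 3.5% → $0.25
Bottle of gin (750 mL) $26.00: alcohol → 12% → $3.12
Laptop $1819.87: electronics → 9.25% + 1.75% surcharge = 11% → $200.19
Six-pack IPA $15.95: alcohol → 12% → $1.91
Bluetooth speaker $40.14: electronics → 9.25% → $3.71
Dozen eggs $2.84: unprepared food → 3.5% → $0.10
Noise-cancelling headphones $380.21: electronics → 9.25% → $35.17
Total tax = $8.25 + $1.09 + $0.25 + $3.12 + $200.19 + $1.91 + $3.71 + $0.10 + $35.17 = $253.79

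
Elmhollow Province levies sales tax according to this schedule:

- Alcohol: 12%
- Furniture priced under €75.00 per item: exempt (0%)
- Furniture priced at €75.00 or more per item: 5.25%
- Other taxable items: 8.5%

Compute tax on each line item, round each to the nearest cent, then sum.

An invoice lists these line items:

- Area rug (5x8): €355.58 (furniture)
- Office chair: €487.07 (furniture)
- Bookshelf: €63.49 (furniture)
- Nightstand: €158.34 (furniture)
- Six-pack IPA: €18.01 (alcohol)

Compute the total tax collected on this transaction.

€54.71

Area rug (5x8) €355.58: furniture, €75.00 or more → 5.25% → €18.67
Office chair €487.07: furniture, €75.00 or more → 5.25% → €25.57
Bookshelf €63.49: furniture, under €75.00 → 0% → €0.00
Nightstand €158.34: furniture, €75.00 or more → 5.25% → €8.31
Six-pack IPA €18.01: alcohol → 12% → €2.16
Total tax = €18.67 + €25.57 + €8.31 + €2.16 = €54.71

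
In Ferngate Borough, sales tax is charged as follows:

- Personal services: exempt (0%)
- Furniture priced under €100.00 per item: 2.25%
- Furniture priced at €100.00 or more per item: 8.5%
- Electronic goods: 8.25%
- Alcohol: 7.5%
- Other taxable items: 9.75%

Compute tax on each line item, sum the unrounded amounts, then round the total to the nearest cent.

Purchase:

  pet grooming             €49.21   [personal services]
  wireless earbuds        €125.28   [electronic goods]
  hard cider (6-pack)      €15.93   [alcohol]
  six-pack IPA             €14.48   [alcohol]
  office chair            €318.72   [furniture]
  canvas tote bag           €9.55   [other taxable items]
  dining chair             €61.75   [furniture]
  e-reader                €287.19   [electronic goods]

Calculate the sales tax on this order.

Pet grooming €49.21: personal services → 0% → €0.00
Wireless earbuds €125.28: electronic goods → 8.25% → €10.3356
Hard cider (6-pack) €15.93: alcohol → 7.5% → €1.19475
Six-pack IPA €14.48: alcohol → 7.5% → €1.086
Office chair €318.72: furniture, €100.00 or more → 8.5% → €27.0912
Canvas tote bag €9.55: other taxable items → 9.75% → €0.931125
Dining chair €61.75: furniture, under €100.00 → 2.25% → €1.389375
E-reader €287.19: electronic goods → 8.25% → €23.693175
Unrounded tax sum = €65.721225 → €65.72

€65.72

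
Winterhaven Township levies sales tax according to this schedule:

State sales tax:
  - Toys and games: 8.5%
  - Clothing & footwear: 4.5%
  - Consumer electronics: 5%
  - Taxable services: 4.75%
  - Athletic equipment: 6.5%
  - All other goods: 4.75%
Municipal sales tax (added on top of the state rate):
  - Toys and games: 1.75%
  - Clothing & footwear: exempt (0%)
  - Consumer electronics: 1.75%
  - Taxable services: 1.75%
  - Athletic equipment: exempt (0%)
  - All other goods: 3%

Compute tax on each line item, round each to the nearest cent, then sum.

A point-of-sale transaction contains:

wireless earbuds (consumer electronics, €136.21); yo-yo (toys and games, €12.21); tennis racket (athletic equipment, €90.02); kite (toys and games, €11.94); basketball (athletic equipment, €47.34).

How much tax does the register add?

€20.59

Wireless earbuds €136.21: consumer electronics → 5% + 1.75% municipal = 6.75% → €9.19
Yo-yo €12.21: toys and games → 8.5% + 1.75% municipal = 10.25% → €1.25
Tennis racket €90.02: athletic equipment → 6.5% + 0% municipal = 6.5% → €5.85
Kite €11.94: toys and games → 8.5% + 1.75% municipal = 10.25% → €1.22
Basketball €47.34: athletic equipment → 6.5% + 0% municipal = 6.5% → €3.08
Total tax = €9.19 + €1.25 + €5.85 + €1.22 + €3.08 = €20.59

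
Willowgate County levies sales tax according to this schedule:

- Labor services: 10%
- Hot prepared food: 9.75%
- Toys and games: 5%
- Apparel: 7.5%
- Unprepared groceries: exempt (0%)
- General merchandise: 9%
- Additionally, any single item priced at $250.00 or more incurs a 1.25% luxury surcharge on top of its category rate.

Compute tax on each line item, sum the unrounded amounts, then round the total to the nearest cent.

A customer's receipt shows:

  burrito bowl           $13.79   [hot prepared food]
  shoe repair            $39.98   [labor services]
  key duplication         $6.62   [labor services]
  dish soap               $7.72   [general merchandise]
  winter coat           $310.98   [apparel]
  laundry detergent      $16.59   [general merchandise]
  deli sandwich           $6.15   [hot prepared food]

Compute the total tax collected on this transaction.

$36.00

Burrito bowl $13.79: hot prepared food → 9.75% → $1.344525
Shoe repair $39.98: labor services → 10% → $3.998
Key duplication $6.62: labor services → 10% → $0.662
Dish soap $7.72: general merchandise → 9% → $0.6948
Winter coat $310.98: apparel → 7.5% + 1.25% surcharge = 8.75% → $27.21075
Laundry detergent $16.59: general merchandise → 9% → $1.4931
Deli sandwich $6.15: hot prepared food → 9.75% → $0.599625
Unrounded tax sum = $36.0028 → $36.00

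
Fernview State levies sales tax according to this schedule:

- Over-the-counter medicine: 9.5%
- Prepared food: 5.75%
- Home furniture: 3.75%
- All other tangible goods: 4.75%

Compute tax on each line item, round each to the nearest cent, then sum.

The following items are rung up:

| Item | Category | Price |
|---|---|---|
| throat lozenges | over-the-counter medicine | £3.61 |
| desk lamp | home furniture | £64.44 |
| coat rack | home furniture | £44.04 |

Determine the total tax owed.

Throat lozenges £3.61: over-the-counter medicine → 9.5% → £0.34
Desk lamp £64.44: home furniture → 3.75% → £2.42
Coat rack £44.04: home furniture → 3.75% → £1.65
Total tax = £0.34 + £2.42 + £1.65 = £4.41

£4.41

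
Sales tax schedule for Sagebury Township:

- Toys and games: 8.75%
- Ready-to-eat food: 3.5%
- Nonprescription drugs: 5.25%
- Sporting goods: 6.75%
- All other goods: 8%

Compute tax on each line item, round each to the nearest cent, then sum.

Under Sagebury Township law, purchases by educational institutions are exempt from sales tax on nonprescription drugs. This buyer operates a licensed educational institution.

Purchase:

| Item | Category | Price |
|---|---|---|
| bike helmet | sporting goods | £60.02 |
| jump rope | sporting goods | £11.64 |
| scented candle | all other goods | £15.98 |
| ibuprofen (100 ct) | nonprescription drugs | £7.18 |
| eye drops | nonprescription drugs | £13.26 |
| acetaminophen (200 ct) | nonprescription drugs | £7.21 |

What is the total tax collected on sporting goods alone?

£4.84

Bike helmet £60.02: sporting goods → 6.75% → £4.05
Jump rope £11.64: sporting goods → 6.75% → £0.79
Tax on sporting goods = £4.05 + £0.79 = £4.84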